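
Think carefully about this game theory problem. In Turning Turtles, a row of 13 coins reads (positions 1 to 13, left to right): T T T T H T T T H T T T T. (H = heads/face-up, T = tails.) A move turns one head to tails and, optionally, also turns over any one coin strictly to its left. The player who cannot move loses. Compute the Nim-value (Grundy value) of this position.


Coins: T T T T H T T T H T T T T
Key fact: a single head at position k behaves exactly like a Nim heap of size k (turning it to T and optionally flipping a coin at j < k corresponds to moving the heap from k to j, or to 0), and heads combine as a disjunctive sum (two heads at the same place would cancel, matching j XOR j = 0). So the Nim-value is the XOR of the 1-indexed positions of the heads.
Face-up positions (1-indexed): [5, 9]
XOR 0 with 5: 0 XOR 5 = 5
XOR 5 with 9: 5 XOR 9 = 12
Nim-value = 12

12


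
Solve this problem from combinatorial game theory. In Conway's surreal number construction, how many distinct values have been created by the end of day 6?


Day 0: {|} = 0 is born. Count = 1.
Day n: the number of surreal numbers born by day n is 2^(n+1) - 1.
By day 0: 2^1 - 1 = 1
By day 1: 2^2 - 1 = 3
By day 2: 2^3 - 1 = 7
By day 3: 2^4 - 1 = 15
By day 4: 2^5 - 1 = 31
By day 5: 2^6 - 1 = 63
By day 6: 2^7 - 1 = 127
By day 6: 127 surreal numbers.

127


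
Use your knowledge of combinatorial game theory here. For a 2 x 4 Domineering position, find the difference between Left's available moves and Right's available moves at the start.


Board is 2 x 4 (rows x cols).
Left (vertical) placements: (rows-1) * cols = 1 * 4 = 4
Right (horizontal) placements: rows * (cols-1) = 2 * 3 = 6
Advantage = Left - Right = 4 - 6 = -2

-2


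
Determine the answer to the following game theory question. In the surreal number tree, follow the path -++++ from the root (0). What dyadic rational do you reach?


Sign expansion: -++++
Rule: track bounds (lo, hi), initially (-inf, +inf). On '+', the current value becomes lo and we move to the simplest number in (value, hi): value + 1 if hi = +inf, otherwise the midpoint (value + hi)/2. On '-', the current value becomes hi and we move to value - 1 if lo = -inf, otherwise the midpoint (lo + value)/2.
Start at 0.
Step 1: sign = -, move left. Bounds: (-inf, 0). Value = -1
Step 2: sign = +, move right. Bounds: (-1, 0). Value = -1/2
Step 3: sign = +, move right. Bounds: (-1/2, 0). Value = -1/4
Step 4: sign = +, move right. Bounds: (-1/4, 0). Value = -1/8
Step 5: sign = +, move right. Bounds: (-1/8, 0). Value = -1/16
The surreal number with sign expansion -++++ is -1/16.

-1/16


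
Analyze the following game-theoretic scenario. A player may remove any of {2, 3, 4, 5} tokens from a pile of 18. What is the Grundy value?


The subtraction set is S = {2, 3, 4, 5}.
G(k) = mex{ G(k - s) : s in S, s <= k }. We compute iteratively: G(0) = 0.
G(1) = mex({}) = 0
G(2) = mex({0}) = 1
G(3) = mex({0}) = 1
G(4) = mex({0, 1}) = 2
G(5) = mex({0, 1}) = 2
G(6) = mex({0, 1, 2}) = 3
G(7) = mex({1, 2}) = 0
G(8) = mex({1, 2, 3}) = 0
G(9) = mex({0, 2, 3}) = 1
G(10) = mex({0, 2, 3}) = 1
G(11) = mex({0, 1, 3}) = 2
Observe that G(7)..G(11) = 0, 0, 1, 1, 2 repeats G(0)..G(4) = 0, 0, 1, 1, 2.
For k >= max(S) = 5, G(k) is determined by the previous 5 values G(k-5)..G(k-1); a window of 5 consecutive values has recurred shifted by 7, so by induction G(k + 7) = G(k) for all k >= 0: the sequence is periodic from the start with period 7.
One period: G(0..6) = 0, 0, 1, 1, 2, 2, 3.
18 mod 7 = 4, so G(18) = G(4) = 2.

2


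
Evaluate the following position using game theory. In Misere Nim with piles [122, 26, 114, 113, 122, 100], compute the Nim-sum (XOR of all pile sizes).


We need the XOR (exclusive or) of all pile sizes.
After XOR-ing pile 1 (size 122): 0 XOR 122 = 122
After XOR-ing pile 2 (size 26): 122 XOR 26 = 96
After XOR-ing pile 3 (size 114): 96 XOR 114 = 18
After XOR-ing pile 4 (size 113): 18 XOR 113 = 99
After XOR-ing pile 5 (size 122): 99 XOR 122 = 25
After XOR-ing pile 6 (size 100): 25 XOR 100 = 125
The Nim-value of this position is 125.

125


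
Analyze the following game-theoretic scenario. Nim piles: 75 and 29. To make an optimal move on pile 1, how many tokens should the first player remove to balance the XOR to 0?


Piles: 75 and 29
Current XOR: 75 XOR 29 = 86 (non-zero, so this is an N-position).
To make the XOR zero, we need to find a move that balances the piles.
For pile 1 (size 75): target = 75 XOR 86 = 29
We reduce pile 1 from 75 to 29.
Tokens removed: 75 - 29 = 46
Verification: 29 XOR 29 = 0

46


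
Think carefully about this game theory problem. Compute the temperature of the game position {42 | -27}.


The game is {42 | -27}, a switch {a | b} with numbers a > b.
Cooling {a | b} by t gives {a - t | b + t}, which stops being hot when a - t = b + t, i.e. at t = (a - b)/2. So the temperature of a switch is (a - b)/2.
Temperature = (Left option - Right option) / 2
= (42 - (-27)) / 2
= 69 / 2
= 69/2

69/2


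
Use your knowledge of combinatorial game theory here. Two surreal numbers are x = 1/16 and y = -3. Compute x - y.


x = 1/16, y = -3
Converting to common denominator: 16
x = 1/16, y = -48/16
x - y = 1/16 - -3 = 49/16

49/16


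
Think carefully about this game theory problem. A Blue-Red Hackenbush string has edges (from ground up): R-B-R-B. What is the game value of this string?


Edges (from ground): R-B-R-B
By Berlekamp's sign-expansion rule, a Blue-Red Hackenbush stalk has the value of the surreal number whose sign sequence is the edge sequence with B -> + and R -> -.
Sign sequence: -+-+
Trace the sign expansion in the surreal number tree, starting from 0:
Edge 1: R (sign -) -> bounds (-inf, 0), value = -1
Edge 2: B (sign +) -> bounds (-1, 0), value = -1/2
Edge 3: R (sign -) -> bounds (-1, -1/2), value = -3/4
Edge 4: B (sign +) -> bounds (-3/4, -1/2), value = -5/8
Game value = -5/8

-5/8


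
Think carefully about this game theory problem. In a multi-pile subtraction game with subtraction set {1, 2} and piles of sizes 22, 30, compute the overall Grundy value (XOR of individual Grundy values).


Subtraction set: {1, 2}
For this subtraction set, G(n) = n mod 3 (period = max + 1 = 3).
Pile 1 (size 22): G(22) = 22 mod 3 = 1
Pile 2 (size 30): G(30) = 30 mod 3 = 0
Total Grundy value = XOR of all: 1 XOR 0 = 1

1


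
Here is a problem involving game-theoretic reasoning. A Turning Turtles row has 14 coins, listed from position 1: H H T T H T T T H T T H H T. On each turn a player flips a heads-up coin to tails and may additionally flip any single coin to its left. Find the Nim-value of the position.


Coins: H H T T H T T T H T T H H T
Key fact: a single head at position k behaves exactly like a Nim heap of size k (turning it to T and optionally flipping a coin at j < k corresponds to moving the heap from k to j, or to 0), and heads combine as a disjunctive sum (two heads at the same place would cancel, matching j XOR j = 0). So the Nim-value is the XOR of the 1-indexed positions of the heads.
Face-up positions (1-indexed): [1, 2, 5, 9, 12, 13]
XOR 0 with 1: 0 XOR 1 = 1
XOR 1 with 2: 1 XOR 2 = 3
XOR 3 with 5: 3 XOR 5 = 6
XOR 6 with 9: 6 XOR 9 = 15
XOR 15 with 12: 15 XOR 12 = 3
XOR 3 with 13: 3 XOR 13 = 14
Nim-value = 14

14


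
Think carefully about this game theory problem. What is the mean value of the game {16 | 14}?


Game = {16 | 14}, a switch {a | b} with numbers a > b.
Its thermograph has left wall a - t and right wall b + t, which meet at t = (a - b)/2, where both equal (a + b)/2. So the mast (mean value) is at (a + b)/2.
Mean = (16 + (14))/2 = 30/2 = 15

15


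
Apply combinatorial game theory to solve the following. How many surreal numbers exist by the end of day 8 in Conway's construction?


Day 0: {|} = 0 is born. Count = 1.
Day n: the number of surreal numbers born by day n is 2^(n+1) - 1.
By day 0: 2^1 - 1 = 1
By day 1: 2^2 - 1 = 3
By day 2: 2^3 - 1 = 7
By day 3: 2^4 - 1 = 15
By day 4: 2^5 - 1 = 31
By day 5: 2^6 - 1 = 63
By day 6: 2^7 - 1 = 127
By day 7: 2^8 - 1 = 255
By day 8: 2^9 - 1 = 511
By day 8: 511 surreal numbers.

511


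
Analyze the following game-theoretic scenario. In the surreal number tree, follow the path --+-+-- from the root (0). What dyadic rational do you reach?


Sign expansion: --+-+--
Rule: track bounds (lo, hi), initially (-inf, +inf). On '+', the current value becomes lo and we move to the simplest number in (value, hi): value + 1 if hi = +inf, otherwise the midpoint (value + hi)/2. On '-', the current value becomes hi and we move to value - 1 if lo = -inf, otherwise the midpoint (lo + value)/2.
Start at 0.
Step 1: sign = -, move left. Bounds: (-inf, 0). Value = -1
Step 2: sign = -, move left. Bounds: (-inf, -1). Value = -2
Step 3: sign = +, move right. Bounds: (-2, -1). Value = -3/2
Step 4: sign = -, move left. Bounds: (-2, -3/2). Value = -7/4
Step 5: sign = +, move right. Bounds: (-7/4, -3/2). Value = -13/8
Step 6: sign = -, move left. Bounds: (-7/4, -13/8). Value = -27/16
Step 7: sign = -, move left. Bounds: (-7/4, -27/16). Value = -55/32
The surreal number with sign expansion --+-+-- is -55/32.

-55/32


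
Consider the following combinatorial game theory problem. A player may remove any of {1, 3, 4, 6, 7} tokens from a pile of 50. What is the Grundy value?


The subtraction set is S = {1, 3, 4, 6, 7}.
G(k) = mex{ G(k - s) : s in S, s <= k }. We compute iteratively: G(0) = 0.
G(1) = mex({0}) = 1
G(2) = mex({1}) = 0
G(3) = mex({0}) = 1
G(4) = mex({0, 1}) = 2
G(5) = mex({0, 1, 2}) = 3
G(6) = mex({0, 1, 3}) = 2
G(7) = mex({0, 1, 2}) = 3
G(8) = mex({0, 1, 2, 3}) = 4
G(9) = mex({0, 1, 2, 3, 4}) = 5
G(10) = mex({1, 2, 3, 5}) = 0
G(11) = mex({0, 2, 3, 4}) = 1
G(12) = mex({1, 2, 3, 4, 5}) = 0
G(13) = mex({0, 2, 3, 5}) = 1
G(14) = mex({0, 1, 3, 4}) = 2
G(15) = mex({0, 1, 2, 4, 5}) = 3
G(16) = mex({0, 1, 3, 5}) = 2
Observe that G(10)..G(16) = 0, 1, 0, 1, 2, 3, 2 repeats G(0)..G(6) = 0, 1, 0, 1, 2, 3, 2.
For k >= max(S) = 7, G(k) is determined by the previous 7 values G(k-7)..G(k-1); a window of 7 consecutive values has recurred shifted by 10, so by induction G(k + 10) = G(k) for all k >= 0: the sequence is periodic from the start with period 10.
One period: G(0..9) = 0, 1, 0, 1, 2, 3, 2, 3, 4, 5.
50 mod 10 = 0, so G(50) = G(0) = 0.

0


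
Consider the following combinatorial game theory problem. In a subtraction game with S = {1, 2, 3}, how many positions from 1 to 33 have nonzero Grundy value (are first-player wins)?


Subtraction set S = {1, 2, 3}, so G(n) = n mod 4.
G(n) = 0 when n is a multiple of 4.
Multiples of 4 in [1, 33]: 8
N-positions (nonzero Grundy) = 33 - 8 = 25

25


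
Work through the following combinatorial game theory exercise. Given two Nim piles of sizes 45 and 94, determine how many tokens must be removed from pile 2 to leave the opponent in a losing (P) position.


Piles: 45 and 94
Current XOR: 45 XOR 94 = 115 (non-zero, so this is an N-position).
To make the XOR zero, we need to find a move that balances the piles.
For pile 2 (size 94): target = 94 XOR 115 = 45
We reduce pile 2 from 94 to 45.
Tokens removed: 94 - 45 = 49
Verification: 45 XOR 45 = 0

49


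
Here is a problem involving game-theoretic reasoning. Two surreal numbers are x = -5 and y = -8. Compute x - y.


x = -5, y = -8
x - y = -5 - -8 = 3

3


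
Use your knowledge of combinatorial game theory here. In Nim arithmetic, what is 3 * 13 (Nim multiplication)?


Nim multiplication is bilinear over XOR: (u XOR v) * w = (u*w) XOR (v*w).
So we split each operand into its bit components and XOR the pairwise Nim products.
3 = 1 + 2 (as XOR of powers of 2).
13 = 1 + 4 + 8 (as XOR of powers of 2).
Using the standard Nim-product table on single bits:
  2*2 = 3,   2*4 = 8,   2*8 = 12,
  4*4 = 6,   4*8 = 11,  8*8 = 13,
and  1*x = x (identity), k*l = l*k (commutative).
Pairwise Nim products:
  1 * 1 = 1
  1 * 4 = 4
  1 * 8 = 8
  2 * 1 = 2
  2 * 4 = 8
  2 * 8 = 12
XOR them: 1 XOR 4 XOR 8 XOR 2 XOR 8 XOR 12 = 11.
Result: 3 * 13 = 11 (in Nim).

11


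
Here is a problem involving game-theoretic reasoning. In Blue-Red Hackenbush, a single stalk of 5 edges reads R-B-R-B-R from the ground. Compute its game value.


Edges (from ground): R-B-R-B-R
By Berlekamp's sign-expansion rule, a Blue-Red Hackenbush stalk has the value of the surreal number whose sign sequence is the edge sequence with B -> + and R -> -.
Sign sequence: -+-+-
Trace the sign expansion in the surreal number tree, starting from 0:
Edge 1: R (sign -) -> bounds (-inf, 0), value = -1
Edge 2: B (sign +) -> bounds (-1, 0), value = -1/2
Edge 3: R (sign -) -> bounds (-1, -1/2), value = -3/4
Edge 4: B (sign +) -> bounds (-3/4, -1/2), value = -5/8
Edge 5: R (sign -) -> bounds (-3/4, -5/8), value = -11/16
Game value = -11/16

-11/16


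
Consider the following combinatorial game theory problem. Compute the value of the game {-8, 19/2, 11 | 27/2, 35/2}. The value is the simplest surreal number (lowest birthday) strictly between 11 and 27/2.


Left options: {-8, 19/2, 11}, max = 11
Right options: {27/2, 35/2}, min = 27/2
All options are numbers and max(Left) < min(Right), so by the simplicity theorem the value is the simplest (earliest-born) number strictly between 11 and 27/2.
Integers 12 through 13 all lie strictly between 11 and 27/2.
Among integers, the simplest (lowest birthday = smallest |n|; 0 is born on day 0, +-n on day n) is 12.
No non-integer in the interval can be simpler: if x is a non-integer in the interval, then floor(x) or ceil(x) also lies in the interval (the interval contains an integer), and both are proper prefixes of x's sign expansion, i.e. born earlier. So the game value is 12.
Game value = 12

12


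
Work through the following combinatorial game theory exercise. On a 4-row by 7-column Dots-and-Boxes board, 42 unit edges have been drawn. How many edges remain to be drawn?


Grid: 4 x 7 boxes, i.e. 5 rows and 8 columns of dots.
Horizontal edges: (rows + 1) * cols = 5 * 7 = 35
Vertical edges: rows * (cols + 1) = 4 * 8 = 32
Total edges: 35 + 32 = 67
Edges drawn: 42
Remaining: 67 - 42 = 25

25


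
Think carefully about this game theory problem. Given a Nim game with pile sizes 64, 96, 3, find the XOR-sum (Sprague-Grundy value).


We need the XOR (exclusive or) of all pile sizes.
After XOR-ing pile 1 (size 64): 0 XOR 64 = 64
After XOR-ing pile 2 (size 96): 64 XOR 96 = 32
After XOR-ing pile 3 (size 3): 32 XOR 3 = 35
The Nim-value of this position is 35.

35


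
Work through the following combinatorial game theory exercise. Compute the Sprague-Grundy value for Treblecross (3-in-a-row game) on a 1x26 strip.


Treblecross: place X on empty cells; 3-in-a-row wins.
Playing within two cells of an existing X lets the opponent win at once, so sensible play treats the cells i-2..i+2 around each X as dead. The player left with no safe cell loses, so this is a normal-play take-away game on strips of safe cells.
Placing X at cell i (0-indexed) of a strip of k safe cells leaves independent strips of sizes max(0, i-2) and max(0, k-i-3). Hence G(k) = mex{ G(max(0,i-2)) XOR G(max(0,k-i-3)) : 0 <= i < k }, with G(0) = 0.
G(1): splits (0,0):0^0=0 -> mex({0}) = 1
G(2): splits (0,0):0^0=0 -> mex({0}) = 1
G(3): splits (0,0):0^0=0 -> mex({0}) = 1
G(4): splits (0,1):0^1=1 (0,0):0^0=0 -> mex({0, 1}) = 2
G(5): splits (0,2):0^1=1 (0,1):0^1=1 (0,0):0^0=0 -> mex({0, 1}) = 2
G(6) = mex({1}) = 0
G(7) = mex({0, 1, 2}) = 3
G(8) = mex({0, 1, 2}) = 3
G(9) = mex({0, 2}) = 1
G(10) = mex({0, 2, 3}) = 1
G(11) = mex({0, 3}) = 1
G(12) = mex({1, 3}) = 0
G(13) = mex({0, 1, 2, 3}) = 4
G(14) = mex({0, 1, 2}) = 3
G(15) = mex({0, 1, 2}) = 3
G(16) = mex({0, 1, 2, 4}) = 3
G(17) = mex({0, 1, 3, 4}) = 2
G(18) = mex({0, 1, 3, 4}) = 2
G(19) = mex({0, 1, 3, 5}) = 2
G(20) = mex({0, 1, 2, 3, 5}) = 4
G(21) = mex({0, 1, 2, 3, 5}) = 4
G(22) = mex({1, 2, 6}) = 0
G(23) = mex({0, 1, 2, 3, 4, 6}) = 5
G(24) = mex({0, 1, 2, 3, 4}) = 5
G(25) = mex({0, 1, 3, 4, 7}) = 2
G(26) = mex({0, 1, 3, 4, 5, 7}) = 2
Therefore G(26) = 2.

2


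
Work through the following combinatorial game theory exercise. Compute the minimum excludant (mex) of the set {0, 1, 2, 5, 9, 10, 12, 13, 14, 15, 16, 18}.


Set = {0, 1, 2, 5, 9, 10, 12, 13, 14, 15, 16, 18}
0 is in the set.
1 is in the set.
2 is in the set.
3 is NOT in the set. This is the mex.
mex = 3

3


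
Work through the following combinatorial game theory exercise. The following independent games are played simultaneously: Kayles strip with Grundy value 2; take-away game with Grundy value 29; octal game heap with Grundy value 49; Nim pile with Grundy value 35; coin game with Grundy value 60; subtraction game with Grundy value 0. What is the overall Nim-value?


By the Sprague-Grundy theorem, the Grundy value of a sum of games is the XOR of individual Grundy values.
Kayles strip: Grundy value = 2. Running XOR: 0 XOR 2 = 2
take-away game: Grundy value = 29. Running XOR: 2 XOR 29 = 31
octal game heap: Grundy value = 49. Running XOR: 31 XOR 49 = 46
Nim pile: Grundy value = 35. Running XOR: 46 XOR 35 = 13
coin game: Grundy value = 60. Running XOR: 13 XOR 60 = 49
subtraction game: Grundy value = 0. Running XOR: 49 XOR 0 = 49
The combined Grundy value is 49.

49


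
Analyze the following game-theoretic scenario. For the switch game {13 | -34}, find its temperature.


The game is {13 | -34}, a switch {a | b} with numbers a > b.
Cooling {a | b} by t gives {a - t | b + t}, which stops being hot when a - t = b + t, i.e. at t = (a - b)/2. So the temperature of a switch is (a - b)/2.
Temperature = (Left option - Right option) / 2
= (13 - (-34)) / 2
= 47 / 2
= 47/2

47/2


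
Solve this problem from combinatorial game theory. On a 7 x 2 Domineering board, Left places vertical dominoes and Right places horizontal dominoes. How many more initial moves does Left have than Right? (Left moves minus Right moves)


Board is 7 x 2 (rows x cols).
Left (vertical) placements: (rows-1) * cols = 6 * 2 = 12
Right (horizontal) placements: rows * (cols-1) = 7 * 1 = 7
Advantage = Left - Right = 12 - 7 = 5

5


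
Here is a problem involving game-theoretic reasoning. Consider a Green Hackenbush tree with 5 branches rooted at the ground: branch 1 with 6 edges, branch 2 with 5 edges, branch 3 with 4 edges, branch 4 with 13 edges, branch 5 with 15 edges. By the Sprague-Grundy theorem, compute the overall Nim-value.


The tree has 5 branches from the ground vertex.
In Green Hackenbush, the Nim-value of a simple path of length k is k.
Branch 1: length 6, Nim-value = 6
Branch 2: length 5, Nim-value = 5
Branch 3: length 4, Nim-value = 4
Branch 4: length 13, Nim-value = 13
Branch 5: length 15, Nim-value = 15
Total Nim-value = XOR of all branch values:
0 XOR 6 = 6
6 XOR 5 = 3
3 XOR 4 = 7
7 XOR 13 = 10
10 XOR 15 = 5
Nim-value of the tree = 5

5


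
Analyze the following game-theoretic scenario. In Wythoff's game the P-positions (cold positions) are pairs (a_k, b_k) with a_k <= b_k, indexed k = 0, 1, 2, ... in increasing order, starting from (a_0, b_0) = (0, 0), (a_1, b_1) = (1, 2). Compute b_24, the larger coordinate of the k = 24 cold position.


By Wythoff's theorem, a_k = floor(k * phi) and b_k = floor(k * phi^2) = a_k + k, where phi = (1 + sqrt(5))/2 is the golden ratio.
phi = (1 + sqrt(5))/2 = 1.618034
phi^2 = phi + 1 = 2.618034
k = 24
k * phi^2 = 24 * 2.618034 = 62.832816
b_24 = floor(k * phi^2) = 62 (check: a_24 + k = 38 + 24 = 62)

62


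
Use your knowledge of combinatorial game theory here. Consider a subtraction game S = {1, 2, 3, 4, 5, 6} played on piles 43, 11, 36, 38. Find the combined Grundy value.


Subtraction set: {1, 2, 3, 4, 5, 6}
For this subtraction set, G(n) = n mod 7 (period = max + 1 = 7).
Pile 1 (size 43): G(43) = 43 mod 7 = 1
Pile 2 (size 11): G(11) = 11 mod 7 = 4
Pile 3 (size 36): G(36) = 36 mod 7 = 1
Pile 4 (size 38): G(38) = 38 mod 7 = 3
Total Grundy value = XOR of all: 1 XOR 4 XOR 1 XOR 3 = 7

7


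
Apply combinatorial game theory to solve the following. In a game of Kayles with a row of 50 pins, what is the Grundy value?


Kayles: a move removes 1 or 2 adjacent pins from a contiguous row.
Removing pins from a row of k leaves two independent rows (a, b) with a + b = k - 1 (one pin) or a + b = k - 2 (two pins); an end removal gives a = 0.
By Sprague-Grundy, G(k) = mex{ G(a) XOR G(b) } over all these splits. G(0) = 0.
G(1): splits (0,0):0^0=0 -> mex({0}) = 1
G(2): splits (0,1):0^1=1 (0,0):0^0=0 -> mex({0, 1}) = 2
G(3): splits (0,2):0^2=2 (1,1):1^1=0 (0,1):0^1=1 -> mex({0, 1, 2}) = 3
G(4): splits (0,3):0^3=3 (1,2):1^2=3 (0,2):0^2=2 (1,1):1^1=0 -> mex({0, 2, 3}) = 1
G(5): splits (0,4):0^1=1 (1,3):1^3=2 (2,2):2^2=0 (0,3):0^3=3 (1,2):1^2=3 -> mex({0, 1, 2, 3}) = 4
G(6) = mex({0, 1, 2, 4}) = 3
G(7) = mex({0, 1, 3, 4, 5}) = 2
G(8) = mex({0, 2, 3, 5, 6}) = 1
G(9) = mex({0, 1, 2, 3, 6, 7}) = 4
G(10) = mex({0, 1, 3, 4, 5, 7}) = 2
G(11) = mex({0, 1, 2, 3, 4, 5}) = 6
G(12) = mex({0, 1, 2, 3, 5, 6, 7}) = 4
G(13) = mex({0, 2, 3, 4, 6, 7}) = 1
G(14) = mex({0, 1, 4, 5, 6, 7}) = 2
G(15) = mex({0, 1, 2, 3, 4, 5, 6}) = 7
G(16) = mex({0, 2, 3, 5, 6, 7}) = 1
G(17) = mex({0, 1, 2, 3, 5, 6, 7}) = 4
G(18) = mex({0, 1, 2, 4, 5, 6}) = 3
G(19) = mex({0, 1, 3, 4, 5, 7}) = 2
G(20) = mex({0, 2, 3, 4, 5, 6, 7}) = 1
G(21) = mex({0, 1, 2, 3, 5, 6, 7}) = 4
G(22) = mex({0, 1, 2, 3, 4, 5, 7}) = 6
G(23) = mex({0, 1, 2, 3, 4, 5, 6}) = 7
G(24) = mex({0, 1, 2, 3, 5, 6, 7}) = 4
G(25) = mex({0, 2, 3, 4, 6, 7}) = 1
G(26) = mex({0, 1, 3, 4, 5, 6, 7}) = 2
G(27) = mex({0, 1, 2, 3, 4, 5, 6, 7}) = 8
G(28) = mex({0, 1, 2, 3, 4, 6, 7, 8}) = 5
G(29) = mex({0, 1, 2, 3, 5, 6, 7, 8, 9}) = 4
G(30) = mex({0, 1, 2, 3, 4, 5, 6, 9, 10}) = 7
G(31) = mex({0, 1, 3, 4, 5, 7, 10, 11}) = 2
G(32) = mex({0, 2, 3, 4, 5, 6, 7, 9, 11}) = 1
G(33) = mex({0, 1, 2, 3, 4, 5, 6, 7, 9, 12}) = 8
G(34) = mex({0, 1, 2, 3, 4, 5, 7, 8, 11, 12}) = 6
G(35) = mex({0, 1, 2, 3, 4, 5, 6, 8, 9, 10, 11}) = 7
G(36) = mex({0, 1, 2, 3, 5, 6, 7, 9, 10}) = 4
G(37) = mex({0, 2, 3, 4, 6, 7, 9, 10, 11, 12}) = 1
G(38) = mex({0, 1, 3, 4, 5, 6, 7, 9, 10, 11, 12}) = 2
G(39) = mex({0, 1, 2, 4, 5, 6, 7, 9, 10, 12, 14}) = 3
G(40) = mex({0, 2, 3, 4, 6, 7, 11, 12, 14}) = 1
G(41) = mex({0, 1, 2, 3, 5, 6, 7, 9, 10, 11, 12}) = 4
G(42) = mex({0, 1, 2, 3, 4, 5, 6, 9, 10}) = 7
G(43) = mex({0, 1, 3, 4, 5, 7, 9, 10, 12, 15}) = 2
G(44) = mex({0, 2, 3, 4, 5, 6, 7, 9, 10, 12, 15}) = 1
G(45) = mex({0, 1, 2, 3, 4, 5, 6, 7, 9, 10, 12, 14}) = 8
G(46) = mex({0, 1, 3, 4, 5, 7, 8, 11, 12, 14}) = 2
G(47) = mex({0, 1, 2, 3, 4, 5, 6, 8, 9, 10, 11, 12}) = 7
G(48) = mex({0, 1, 2, 3, 5, 6, 7, 9, 10}) = 4
G(49) = mex({0, 2, 3, 4, 6, 7, 9, 10, 11, 12, 15}) = 1
G(50) = mex({0, 1, 4, 5, 6, 7, 9, 11, 12, 14, 15}) = 2
Therefore G(50) = 2.

2


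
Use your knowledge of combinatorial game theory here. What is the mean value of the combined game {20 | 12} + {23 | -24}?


G1 = {20 | 12}, G2 = {23 | -24}
Each is a switch {a | b} with numbers a > b; its mean value is (a + b)/2, and mean value is additive over game sums: m(G1 + G2) = m(G1) + m(G2).
Mean of G1 = (20 + (12))/2 = 32/2 = 16
Mean of G2 = (23 + (-24))/2 = -1/2 = -1/2
Mean of G1 + G2 = 16 + -1/2 = 31/2

31/2


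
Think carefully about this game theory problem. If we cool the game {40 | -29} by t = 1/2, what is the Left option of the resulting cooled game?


Original game: {40 | -29} (a switch {a | b} with a > b).
Cooling by t (for t below the temperature (a - b)/2 = 69/2) taxes each move by t: {a | b} cooled by t is {a - t | b + t}.
Cooling amount: t = 1/2
Cooled Left option: 40 - 1/2 = 79/2
Cooled Right option: -29 + 1/2 = -57/2
Cooled game: {79/2 | -57/2}
Left option = 79/2

79/2


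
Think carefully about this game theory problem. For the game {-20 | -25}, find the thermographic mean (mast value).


Game = {-20 | -25}, a switch {a | b} with numbers a > b.
Its thermograph has left wall a - t and right wall b + t, which meet at t = (a - b)/2, where both equal (a + b)/2. So the mast (mean value) is at (a + b)/2.
Mean = (-20 + (-25))/2 = -45/2 = -45/2

-45/2


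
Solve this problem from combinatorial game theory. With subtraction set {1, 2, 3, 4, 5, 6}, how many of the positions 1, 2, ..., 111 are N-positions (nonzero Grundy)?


Subtraction set S = {1, 2, 3, 4, 5, 6}, so G(n) = n mod 7.
G(n) = 0 when n is a multiple of 7.
Multiples of 7 in [1, 111]: 15
N-positions (nonzero Grundy) = 111 - 15 = 96

96


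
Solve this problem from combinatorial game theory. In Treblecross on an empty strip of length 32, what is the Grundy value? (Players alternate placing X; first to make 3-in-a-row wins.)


Treblecross: place X on empty cells; 3-in-a-row wins.
Playing within two cells of an existing X lets the opponent win at once, so sensible play treats the cells i-2..i+2 around each X as dead. The player left with no safe cell loses, so this is a normal-play take-away game on strips of safe cells.
Placing X at cell i (0-indexed) of a strip of k safe cells leaves independent strips of sizes max(0, i-2) and max(0, k-i-3). Hence G(k) = mex{ G(max(0,i-2)) XOR G(max(0,k-i-3)) : 0 <= i < k }, with G(0) = 0.
G(1): splits (0,0):0^0=0 -> mex({0}) = 1
G(2): splits (0,0):0^0=0 -> mex({0}) = 1
G(3): splits (0,0):0^0=0 -> mex({0}) = 1
G(4): splits (0,1):0^1=1 (0,0):0^0=0 -> mex({0, 1}) = 2
G(5): splits (0,2):0^1=1 (0,1):0^1=1 (0,0):0^0=0 -> mex({0, 1}) = 2
G(6) = mex({1}) = 0
G(7) = mex({0, 1, 2}) = 3
G(8) = mex({0, 1, 2}) = 3
G(9) = mex({0, 2}) = 1
G(10) = mex({0, 2, 3}) = 1
G(11) = mex({0, 3}) = 1
G(12) = mex({1, 3}) = 0
G(13) = mex({0, 1, 2, 3}) = 4
G(14) = mex({0, 1, 2}) = 3
G(15) = mex({0, 1, 2}) = 3
G(16) = mex({0, 1, 2, 4}) = 3
G(17) = mex({0, 1, 3, 4}) = 2
G(18) = mex({0, 1, 3, 4}) = 2
G(19) = mex({0, 1, 3, 5}) = 2
G(20) = mex({0, 1, 2, 3, 5}) = 4
G(21) = mex({0, 1, 2, 3, 5}) = 4
G(22) = mex({1, 2, 6}) = 0
G(23) = mex({0, 1, 2, 3, 4, 6}) = 5
G(24) = mex({0, 1, 2, 3, 4}) = 5
G(25) = mex({0, 1, 3, 4, 7}) = 2
G(26) = mex({0, 1, 3, 4, 5, 7}) = 2
G(27) = mex({0, 1, 3, 5}) = 2
G(28) = mex({0, 1, 2, 5}) = 3
G(29) = mex({0, 1, 2, 4, 5, 6}) = 3
G(30) = mex({1, 2, 4, 6}) = 0
G(31) = mex({0, 1, 2, 3, 4, 6}) = 5
G(32) = mex({1, 2, 3, 4, 7}) = 0
Therefore G(32) = 0.

0


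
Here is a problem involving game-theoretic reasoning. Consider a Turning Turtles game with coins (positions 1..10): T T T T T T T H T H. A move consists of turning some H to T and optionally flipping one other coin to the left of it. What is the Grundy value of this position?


Coins: T T T T T T T H T H
Key fact: a single head at position k behaves exactly like a Nim heap of size k (turning it to T and optionally flipping a coin at j < k corresponds to moving the heap from k to j, or to 0), and heads combine as a disjunctive sum (two heads at the same place would cancel, matching j XOR j = 0). So the Nim-value is the XOR of the 1-indexed positions of the heads.
Face-up positions (1-indexed): [8, 10]
XOR 0 with 8: 0 XOR 8 = 8
XOR 8 with 10: 8 XOR 10 = 2
Nim-value = 2

2


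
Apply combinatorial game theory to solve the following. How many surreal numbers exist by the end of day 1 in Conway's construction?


Day 0: {|} = 0 is born. Count = 1.
Day n: the number of surreal numbers born by day n is 2^(n+1) - 1.
By day 0: 2^1 - 1 = 1
By day 1: 2^2 - 1 = 3
By day 1: 3 surreal numbers.

3


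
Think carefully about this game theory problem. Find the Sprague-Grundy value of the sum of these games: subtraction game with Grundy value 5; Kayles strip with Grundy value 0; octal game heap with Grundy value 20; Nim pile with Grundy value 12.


By the Sprague-Grundy theorem, the Grundy value of a sum of games is the XOR of individual Grundy values.
subtraction game: Grundy value = 5. Running XOR: 0 XOR 5 = 5
Kayles strip: Grundy value = 0. Running XOR: 5 XOR 0 = 5
octal game heap: Grundy value = 20. Running XOR: 5 XOR 20 = 17
Nim pile: Grundy value = 12. Running XOR: 17 XOR 12 = 29
The combined Grundy value is 29.

29


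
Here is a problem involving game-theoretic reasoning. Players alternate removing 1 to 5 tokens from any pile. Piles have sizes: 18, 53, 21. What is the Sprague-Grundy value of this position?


Subtraction set: {1, 2, 3, 4, 5}
For this subtraction set, G(n) = n mod 6 (period = max + 1 = 6).
Pile 1 (size 18): G(18) = 18 mod 6 = 0
Pile 2 (size 53): G(53) = 53 mod 6 = 5
Pile 3 (size 21): G(21) = 21 mod 6 = 3
Total Grundy value = XOR of all: 0 XOR 5 XOR 3 = 6

6


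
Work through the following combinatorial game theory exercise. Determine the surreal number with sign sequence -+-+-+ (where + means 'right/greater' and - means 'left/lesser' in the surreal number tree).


Sign expansion: -+-+-+
Rule: track bounds (lo, hi), initially (-inf, +inf). On '+', the current value becomes lo and we move to the simplest number in (value, hi): value + 1 if hi = +inf, otherwise the midpoint (value + hi)/2. On '-', the current value becomes hi and we move to value - 1 if lo = -inf, otherwise the midpoint (lo + value)/2.
Start at 0.
Step 1: sign = -, move left. Bounds: (-inf, 0). Value = -1
Step 2: sign = +, move right. Bounds: (-1, 0). Value = -1/2
Step 3: sign = -, move left. Bounds: (-1, -1/2). Value = -3/4
Step 4: sign = +, move right. Bounds: (-3/4, -1/2). Value = -5/8
Step 5: sign = -, move left. Bounds: (-3/4, -5/8). Value = -11/16
Step 6: sign = +, move right. Bounds: (-11/16, -5/8). Value = -21/32
The surreal number with sign expansion -+-+-+ is -21/32.

-21/32


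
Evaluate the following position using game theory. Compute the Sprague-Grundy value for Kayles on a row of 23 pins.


Kayles: a move removes 1 or 2 adjacent pins from a contiguous row.
Removing pins from a row of k leaves two independent rows (a, b) with a + b = k - 1 (one pin) or a + b = k - 2 (two pins); an end removal gives a = 0.
By Sprague-Grundy, G(k) = mex{ G(a) XOR G(b) } over all these splits. G(0) = 0.
G(1): splits (0,0):0^0=0 -> mex({0}) = 1
G(2): splits (0,1):0^1=1 (0,0):0^0=0 -> mex({0, 1}) = 2
G(3): splits (0,2):0^2=2 (1,1):1^1=0 (0,1):0^1=1 -> mex({0, 1, 2}) = 3
G(4): splits (0,3):0^3=3 (1,2):1^2=3 (0,2):0^2=2 (1,1):1^1=0 -> mex({0, 2, 3}) = 1
G(5): splits (0,4):0^1=1 (1,3):1^3=2 (2,2):2^2=0 (0,3):0^3=3 (1,2):1^2=3 -> mex({0, 1, 2, 3}) = 4
G(6) = mex({0, 1, 2, 4}) = 3
G(7) = mex({0, 1, 3, 4, 5}) = 2
G(8) = mex({0, 2, 3, 5, 6}) = 1
G(9) = mex({0, 1, 2, 3, 6, 7}) = 4
G(10) = mex({0, 1, 3, 4, 5, 7}) = 2
G(11) = mex({0, 1, 2, 3, 4, 5}) = 6
G(12) = mex({0, 1, 2, 3, 5, 6, 7}) = 4
G(13) = mex({0, 2, 3, 4, 6, 7}) = 1
G(14) = mex({0, 1, 4, 5, 6, 7}) = 2
G(15) = mex({0, 1, 2, 3, 4, 5, 6}) = 7
G(16) = mex({0, 2, 3, 5, 6, 7}) = 1
G(17) = mex({0, 1, 2, 3, 5, 6, 7}) = 4
G(18) = mex({0, 1, 2, 4, 5, 6}) = 3
G(19) = mex({0, 1, 3, 4, 5, 7}) = 2
G(20) = mex({0, 2, 3, 4, 5, 6, 7}) = 1
G(21) = mex({0, 1, 2, 3, 5, 6, 7}) = 4
G(22) = mex({0, 1, 2, 3, 4, 5, 7}) = 6
G(23) = mex({0, 1, 2, 3, 4, 5, 6}) = 7
Therefore G(23) = 7.

7


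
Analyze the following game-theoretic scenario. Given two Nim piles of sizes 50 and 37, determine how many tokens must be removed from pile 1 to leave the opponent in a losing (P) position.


Piles: 50 and 37
Current XOR: 50 XOR 37 = 23 (non-zero, so this is an N-position).
To make the XOR zero, we need to find a move that balances the piles.
For pile 1 (size 50): target = 50 XOR 23 = 37
We reduce pile 1 from 50 to 37.
Tokens removed: 50 - 37 = 13
Verification: 37 XOR 37 = 0

13


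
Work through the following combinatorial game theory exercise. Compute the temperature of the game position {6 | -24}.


The game is {6 | -24}, a switch {a | b} with numbers a > b.
Cooling {a | b} by t gives {a - t | b + t}, which stops being hot when a - t = b + t, i.e. at t = (a - b)/2. So the temperature of a switch is (a - b)/2.
Temperature = (Left option - Right option) / 2
= (6 - (-24)) / 2
= 30 / 2
= 15

15


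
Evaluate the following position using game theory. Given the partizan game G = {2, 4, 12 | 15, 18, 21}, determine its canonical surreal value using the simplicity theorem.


Left options: {2, 4, 12}, max = 12
Right options: {15, 18, 21}, min = 15
All options are numbers and max(Left) < min(Right), so by the simplicity theorem the value is the simplest (earliest-born) number strictly between 12 and 15.
Integers 13 through 14 all lie strictly between 12 and 15.
Among integers, the simplest (lowest birthday = smallest |n|; 0 is born on day 0, +-n on day n) is 13.
No non-integer in the interval can be simpler: if x is a non-integer in the interval, then floor(x) or ceil(x) also lies in the interval (the interval contains an integer), and both are proper prefixes of x's sign expansion, i.e. born earlier. So the game value is 13.
Game value = 13

13


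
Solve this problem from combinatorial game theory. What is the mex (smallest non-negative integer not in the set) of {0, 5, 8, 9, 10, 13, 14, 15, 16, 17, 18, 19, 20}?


Set = {0, 5, 8, 9, 10, 13, 14, 15, 16, 17, 18, 19, 20}
0 is in the set.
1 is NOT in the set. This is the mex.
mex = 1

1


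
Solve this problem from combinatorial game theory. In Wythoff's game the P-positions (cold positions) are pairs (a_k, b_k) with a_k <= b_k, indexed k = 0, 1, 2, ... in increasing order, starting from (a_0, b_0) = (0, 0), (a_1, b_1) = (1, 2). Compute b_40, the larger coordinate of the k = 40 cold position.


By Wythoff's theorem, a_k = floor(k * phi) and b_k = floor(k * phi^2) = a_k + k, where phi = (1 + sqrt(5))/2 is the golden ratio.
phi = (1 + sqrt(5))/2 = 1.618034
phi^2 = phi + 1 = 2.618034
k = 40
k * phi^2 = 40 * 2.618034 = 104.721360
b_40 = floor(k * phi^2) = 104 (check: a_40 + k = 64 + 40 = 104)

104


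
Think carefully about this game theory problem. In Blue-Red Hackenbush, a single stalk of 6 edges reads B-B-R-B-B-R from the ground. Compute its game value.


Edges (from ground): B-B-R-B-B-R
By Berlekamp's sign-expansion rule, a Blue-Red Hackenbush stalk has the value of the surreal number whose sign sequence is the edge sequence with B -> + and R -> -.
Sign sequence: ++-++-
Trace the sign expansion in the surreal number tree, starting from 0:
Edge 1: B (sign +) -> bounds (0, +inf), value = 1
Edge 2: B (sign +) -> bounds (1, +inf), value = 2
Edge 3: R (sign -) -> bounds (1, 2), value = 3/2
Edge 4: B (sign +) -> bounds (3/2, 2), value = 7/4
Edge 5: B (sign +) -> bounds (7/4, 2), value = 15/8
Edge 6: R (sign -) -> bounds (7/4, 15/8), value = 29/16
Game value = 29/16

29/16


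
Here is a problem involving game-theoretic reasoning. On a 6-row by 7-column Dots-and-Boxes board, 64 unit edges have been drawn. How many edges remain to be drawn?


Grid: 6 x 7 boxes, i.e. 7 rows and 8 columns of dots.
Horizontal edges: (rows + 1) * cols = 7 * 7 = 49
Vertical edges: rows * (cols + 1) = 6 * 8 = 48
Total edges: 49 + 48 = 97
Edges drawn: 64
Remaining: 97 - 64 = 33

33


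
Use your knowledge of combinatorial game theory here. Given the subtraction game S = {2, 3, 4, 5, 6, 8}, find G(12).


The subtraction set is S = {2, 3, 4, 5, 6, 8}.
G(k) = mex{ G(k - s) : s in S, s <= k }. We compute iteratively: G(0) = 0.
G(1) = mex({}) = 0
G(2) = mex({0}) = 1
G(3) = mex({0}) = 1
G(4) = mex({0, 1}) = 2
G(5) = mex({0, 1}) = 2
G(6) = mex({0, 1, 2}) = 3
G(7) = mex({0, 1, 2}) = 3
G(8) = mex({0, 1, 2, 3}) = 4
G(9) = mex({0, 1, 2, 3}) = 4
G(10) = mex({1, 2, 3, 4}) = 0
G(11) = mex({1, 2, 3, 4}) = 0
G(12) = mex({0, 2, 3, 4}) = 1
Therefore G(12) = 1.

1


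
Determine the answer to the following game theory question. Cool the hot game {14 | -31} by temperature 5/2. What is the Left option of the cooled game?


Original game: {14 | -31} (a switch {a | b} with a > b).
Cooling by t (for t below the temperature (a - b)/2 = 45/2) taxes each move by t: {a | b} cooled by t is {a - t | b + t}.
Cooling amount: t = 5/2
Cooled Left option: 14 - 5/2 = 23/2
Cooled Right option: -31 + 5/2 = -57/2
Cooled game: {23/2 | -57/2}
Left option = 23/2

23/2


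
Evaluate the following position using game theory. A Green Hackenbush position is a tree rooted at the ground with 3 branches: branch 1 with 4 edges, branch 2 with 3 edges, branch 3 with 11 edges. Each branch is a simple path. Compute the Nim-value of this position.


The tree has 3 branches from the ground vertex.
In Green Hackenbush, the Nim-value of a simple path of length k is k.
Branch 1: length 4, Nim-value = 4
Branch 2: length 3, Nim-value = 3
Branch 3: length 11, Nim-value = 11
Total Nim-value = XOR of all branch values:
0 XOR 4 = 4
4 XOR 3 = 7
7 XOR 11 = 12
Nim-value of the tree = 12

12


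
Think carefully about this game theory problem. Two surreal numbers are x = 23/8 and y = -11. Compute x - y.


x = 23/8, y = -11
Converting to common denominator: 8
x = 23/8, y = -88/8
x - y = 23/8 - -11 = 111/8

111/8


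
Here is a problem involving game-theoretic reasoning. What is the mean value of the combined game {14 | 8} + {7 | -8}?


G1 = {14 | 8}, G2 = {7 | -8}
Each is a switch {a | b} with numbers a > b; its mean value is (a + b)/2, and mean value is additive over game sums: m(G1 + G2) = m(G1) + m(G2).
Mean of G1 = (14 + (8))/2 = 22/2 = 11
Mean of G2 = (7 + (-8))/2 = -1/2 = -1/2
Mean of G1 + G2 = 11 + -1/2 = 21/2

21/2


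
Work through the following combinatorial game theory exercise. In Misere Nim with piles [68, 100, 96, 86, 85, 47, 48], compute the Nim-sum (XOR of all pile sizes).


We need the XOR (exclusive or) of all pile sizes.
After XOR-ing pile 1 (size 68): 0 XOR 68 = 68
After XOR-ing pile 2 (size 100): 68 XOR 100 = 32
After XOR-ing pile 3 (size 96): 32 XOR 96 = 64
After XOR-ing pile 4 (size 86): 64 XOR 86 = 22
After XOR-ing pile 5 (size 85): 22 XOR 85 = 67
After XOR-ing pile 6 (size 47): 67 XOR 47 = 108
After XOR-ing pile 7 (size 48): 108 XOR 48 = 92
The Nim-value of this position is 92.

92


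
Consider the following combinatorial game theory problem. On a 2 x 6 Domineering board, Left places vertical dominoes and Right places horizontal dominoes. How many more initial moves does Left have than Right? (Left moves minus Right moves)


Board is 2 x 6 (rows x cols).
Left (vertical) placements: (rows-1) * cols = 1 * 6 = 6
Right (horizontal) placements: rows * (cols-1) = 2 * 5 = 10
Advantage = Left - Right = 6 - 10 = -4

-4


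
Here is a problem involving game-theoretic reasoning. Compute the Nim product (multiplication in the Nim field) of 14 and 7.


Nim multiplication is bilinear over XOR: (u XOR v) * w = (u*w) XOR (v*w).
So we split each operand into its bit components and XOR the pairwise Nim products.
14 = 2 + 4 + 8 (as XOR of powers of 2).
7 = 1 + 2 + 4 (as XOR of powers of 2).
Using the standard Nim-product table on single bits:
  2*2 = 3,   2*4 = 8,   2*8 = 12,
  4*4 = 6,   4*8 = 11,  8*8 = 13,
and  1*x = x (identity), k*l = l*k (commutative).
Pairwise Nim products:
  2 * 1 = 2
  2 * 2 = 3
  2 * 4 = 8
  4 * 1 = 4
  4 * 2 = 8
  4 * 4 = 6
  8 * 1 = 8
  8 * 2 = 12
  8 * 4 = 11
XOR them: 2 XOR 3 XOR 8 XOR 4 XOR 8 XOR 6 XOR 8 XOR 12 XOR 11 = 12.
Result: 14 * 7 = 12 (in Nim).

12


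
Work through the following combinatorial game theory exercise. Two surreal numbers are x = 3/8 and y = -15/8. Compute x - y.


x = 3/8, y = -15/8
Converting to common denominator: 8
x = 3/8, y = -15/8
x - y = 3/8 - -15/8 = 9/4

9/4


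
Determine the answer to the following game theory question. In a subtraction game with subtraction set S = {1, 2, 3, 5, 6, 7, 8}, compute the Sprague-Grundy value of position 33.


The subtraction set is S = {1, 2, 3, 5, 6, 7, 8}.
G(k) = mex{ G(k - s) : s in S, s <= k }. We compute iteratively: G(0) = 0.
G(1) = mex({0}) = 1
G(2) = mex({0, 1}) = 2
G(3) = mex({0, 1, 2}) = 3
G(4) = mex({1, 2, 3}) = 0
G(5) = mex({0, 2, 3}) = 1
G(6) = mex({0, 1, 3}) = 2
G(7) = mex({0, 1, 2}) = 3
G(8) = mex({0, 1, 2, 3}) = 4
G(9) = mex({0, 1, 2, 3, 4}) = 5
G(10) = mex({0, 1, 2, 3, 4, 5}) = 6
G(11) = mex({0, 1, 2, 3, 4, 5, 6}) = 7
G(12) = mex({0, 1, 2, 3, 5, 6, 7}) = 4
G(13) = mex({1, 2, 3, 4, 6, 7}) = 0
G(14) = mex({0, 2, 3, 4, 5, 7}) = 1
G(15) = mex({0, 1, 3, 4, 5, 6}) = 2
G(16) = mex({0, 1, 2, 4, 5, 6, 7}) = 3
G(17) = mex({1, 2, 3, 4, 5, 6, 7}) = 0
G(18) = mex({0, 2, 3, 4, 6, 7}) = 1
G(19) = mex({0, 1, 3, 4, 7}) = 2
G(20) = mex({0, 1, 2, 4}) = 3
Observe that G(13)..G(20) = 0, 1, 2, 3, 0, 1, 2, 3 repeats G(0)..G(7) = 0, 1, 2, 3, 0, 1, 2, 3.
For k >= max(S) = 8, G(k) is determined by the previous 8 values G(k-8)..G(k-1); a window of 8 consecutive values has recurred shifted by 13, so by induction G(k + 13) = G(k) for all k >= 0: the sequence is periodic from the start with period 13.
One period: G(0..12) = 0, 1, 2, 3, 0, 1, 2, 3, 4, 5, 6, 7, 4.
33 mod 13 = 7, so G(33) = G(7) = 3.

3
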